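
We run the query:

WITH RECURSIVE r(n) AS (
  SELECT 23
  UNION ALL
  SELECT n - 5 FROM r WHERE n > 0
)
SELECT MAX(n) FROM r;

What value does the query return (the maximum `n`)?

Base: n=23.
Iteration 1: 23 > 0 holds -> n = 23 - 5 = 18.
Iteration 2: 18 > 0 holds -> n = 18 - 5 = 13.
Iteration 3: 13 > 0 holds -> n = 13 - 5 = 8.
Iteration 4: 8 > 0 holds -> n = 8 - 5 = 3.
Iteration 5: 3 > 0 holds -> n = 3 - 5 = -2.
Iteration 6: -2 > 0 fails; recursion stops.
n values: 23, 18, 13, 8, 3, -2; the maximum is 23.

23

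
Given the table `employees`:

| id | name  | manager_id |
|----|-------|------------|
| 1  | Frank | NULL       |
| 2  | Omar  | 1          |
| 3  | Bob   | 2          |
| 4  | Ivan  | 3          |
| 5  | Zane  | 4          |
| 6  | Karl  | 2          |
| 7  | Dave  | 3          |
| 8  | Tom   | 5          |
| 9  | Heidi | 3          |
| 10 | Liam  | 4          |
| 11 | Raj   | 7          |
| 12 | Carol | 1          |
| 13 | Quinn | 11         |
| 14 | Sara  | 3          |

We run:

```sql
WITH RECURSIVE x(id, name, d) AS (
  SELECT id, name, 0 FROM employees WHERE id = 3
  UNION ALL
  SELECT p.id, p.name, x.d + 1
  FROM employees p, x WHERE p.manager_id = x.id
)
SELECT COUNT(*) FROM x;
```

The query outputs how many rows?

10

Base: id=3 (Bob) at d 0.
Iteration 1: rows with manager_id in {3} -> Ivan (id 4, d 1), Dave (id 7, d 1), Heidi (id 9, d 1), Sara (id 14, d 1).
Iteration 2: rows with manager_id in {4,7,9,14} -> Zane (id 5, d 2), Liam (id 10, d 2), Raj (id 11, d 2).
Iteration 3: rows with manager_id in {5,10,11} -> Tom (id 8, d 3), Quinn (id 13, d 3).
Iteration 4: no rows with manager_id in {8,13}; recursion stops.
Total rows emitted: 10.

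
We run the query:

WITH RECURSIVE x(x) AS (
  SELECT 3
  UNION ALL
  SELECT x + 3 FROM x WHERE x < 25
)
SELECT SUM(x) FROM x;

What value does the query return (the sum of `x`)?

Base: x=3.
Iteration 1: 3 < 25 holds -> x = 3 + 3 = 6.
Iteration 2: 6 < 25 holds -> x = 6 + 3 = 9.
Iteration 3: 9 < 25 holds -> x = 9 + 3 = 12.
Iteration 4: 12 < 25 holds -> x = 12 + 3 = 15.
Iteration 5: 15 < 25 holds -> x = 15 + 3 = 18.
Iteration 6: 18 < 25 holds -> x = 18 + 3 = 21.
Iteration 7: 21 < 25 holds -> x = 21 + 3 = 24.
Iteration 8: 24 < 25 holds -> x = 24 + 3 = 27.
Iteration 9: 27 < 25 fails; recursion stops.
SUM(x) = 3 + 6 + 9 + 12 + 15 + 18 + 21 + 24 + 27 = 135.

135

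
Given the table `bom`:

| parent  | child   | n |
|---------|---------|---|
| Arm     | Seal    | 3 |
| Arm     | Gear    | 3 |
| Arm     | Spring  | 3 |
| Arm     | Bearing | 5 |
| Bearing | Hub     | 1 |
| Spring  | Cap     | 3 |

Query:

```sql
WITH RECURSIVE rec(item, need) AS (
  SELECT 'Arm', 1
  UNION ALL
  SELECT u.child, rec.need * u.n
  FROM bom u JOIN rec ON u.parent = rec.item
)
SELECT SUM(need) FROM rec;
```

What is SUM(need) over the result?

29

Base: (Arm, need=1).
Iteration 1: components of {Arm} -> Bearing = 1*5 = 5, Gear = 1*3 = 3, Seal = 1*3 = 3, Spring = 1*3 = 3.
Iteration 2: components of {Bearing,Gear,Seal,Spring} -> Cap = 3*3 = 9, Hub = 5*1 = 5.
Iteration 3: no further components; recursion stops.
SUM(need) = 1 + 3 + 3 + 3 + 5 + 9 + 5 = 29.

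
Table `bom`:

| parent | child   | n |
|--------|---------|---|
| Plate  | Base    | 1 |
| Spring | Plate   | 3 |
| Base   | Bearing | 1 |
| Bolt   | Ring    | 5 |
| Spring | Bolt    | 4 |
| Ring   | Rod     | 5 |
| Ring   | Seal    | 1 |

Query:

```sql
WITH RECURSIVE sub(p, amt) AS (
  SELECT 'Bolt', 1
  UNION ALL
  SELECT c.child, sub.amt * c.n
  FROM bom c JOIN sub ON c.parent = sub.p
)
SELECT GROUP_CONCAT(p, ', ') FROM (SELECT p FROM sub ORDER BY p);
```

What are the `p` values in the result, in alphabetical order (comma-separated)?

Base: (Bolt, amt=1).
Iteration 1: components of {Bolt} -> Ring = 1*5 = 5.
Iteration 2: components of {Ring} -> Rod = 5*5 = 25, Seal = 5*1 = 5.
Iteration 3: no further components; recursion stops.

Bolt, Ring, Rod, Seal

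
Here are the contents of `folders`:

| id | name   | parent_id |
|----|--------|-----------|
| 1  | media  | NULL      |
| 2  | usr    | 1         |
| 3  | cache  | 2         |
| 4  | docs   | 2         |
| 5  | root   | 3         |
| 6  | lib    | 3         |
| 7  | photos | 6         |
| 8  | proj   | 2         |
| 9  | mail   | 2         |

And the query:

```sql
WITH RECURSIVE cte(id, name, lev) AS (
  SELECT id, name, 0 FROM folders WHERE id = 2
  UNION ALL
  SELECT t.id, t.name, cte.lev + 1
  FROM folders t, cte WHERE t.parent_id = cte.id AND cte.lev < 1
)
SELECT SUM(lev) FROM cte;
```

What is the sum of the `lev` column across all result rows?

Base: id=2 (usr) at lev 0.
Iteration 1: rows with parent_id in {2} -> cache (id 3, lev 1), docs (id 4, lev 1), proj (id 8, lev 1), mail (id 9, lev 1).
Iteration 2: lev < 1 fails for all current rows; recursion stops.
SUM(lev) = 0 + 1 + 1 + 1 + 1 = 4.

4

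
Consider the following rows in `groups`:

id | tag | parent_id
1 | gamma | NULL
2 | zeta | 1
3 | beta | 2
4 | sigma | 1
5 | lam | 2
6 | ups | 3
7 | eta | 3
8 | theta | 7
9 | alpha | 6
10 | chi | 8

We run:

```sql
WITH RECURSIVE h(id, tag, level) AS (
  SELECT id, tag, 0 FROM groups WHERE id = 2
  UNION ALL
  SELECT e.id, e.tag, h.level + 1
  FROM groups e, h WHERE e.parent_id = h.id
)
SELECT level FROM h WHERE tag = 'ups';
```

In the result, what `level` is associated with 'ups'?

2

Base: id=2 (zeta) at level 0.
Iteration 1: rows with parent_id in {2} -> beta (id 3, level 1), lam (id 5, level 1).
Iteration 2: rows with parent_id in {3,5} -> ups (id 6, level 2), eta (id 7, level 2).
Iteration 3: rows with parent_id in {6,7} -> theta (id 8, level 3), alpha (id 9, level 3).
Iteration 4: rows with parent_id in {8,9} -> chi (id 10, level 4).
Iteration 5: no rows with parent_id in {10}; recursion stops.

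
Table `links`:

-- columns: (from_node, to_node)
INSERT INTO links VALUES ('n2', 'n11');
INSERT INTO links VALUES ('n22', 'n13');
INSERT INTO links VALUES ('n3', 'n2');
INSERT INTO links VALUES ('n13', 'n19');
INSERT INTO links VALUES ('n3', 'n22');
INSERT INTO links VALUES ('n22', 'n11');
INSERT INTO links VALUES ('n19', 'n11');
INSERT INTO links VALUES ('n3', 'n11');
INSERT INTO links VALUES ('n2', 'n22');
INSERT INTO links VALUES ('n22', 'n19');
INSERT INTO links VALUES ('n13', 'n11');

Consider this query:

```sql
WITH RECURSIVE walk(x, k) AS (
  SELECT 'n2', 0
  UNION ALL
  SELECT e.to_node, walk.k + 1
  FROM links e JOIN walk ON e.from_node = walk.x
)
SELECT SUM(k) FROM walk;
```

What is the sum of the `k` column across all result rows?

Base: (n2, k=0).
Iteration 1: edges from {n2} -> (n11, k=1), (n22, k=1).
Iteration 2: edges from {n11,n22} -> (n11, k=2), (n13, k=2), (n19, k=2).
Iteration 3: edges from {n11,n13,n19} -> (n11, k=3) x2, (n19, k=3). [UNION ALL keeps all 3 new rows, including repeats]
Iteration 4: edges from {n11,n19} -> (n11, k=4).
Iteration 5: no outgoing edges from {n11}; recursion stops.
SUM(k) = 0 + 1 + 1 + 2 + 2 + 2 + 3 + 3 + 3 + 4 = 21.

21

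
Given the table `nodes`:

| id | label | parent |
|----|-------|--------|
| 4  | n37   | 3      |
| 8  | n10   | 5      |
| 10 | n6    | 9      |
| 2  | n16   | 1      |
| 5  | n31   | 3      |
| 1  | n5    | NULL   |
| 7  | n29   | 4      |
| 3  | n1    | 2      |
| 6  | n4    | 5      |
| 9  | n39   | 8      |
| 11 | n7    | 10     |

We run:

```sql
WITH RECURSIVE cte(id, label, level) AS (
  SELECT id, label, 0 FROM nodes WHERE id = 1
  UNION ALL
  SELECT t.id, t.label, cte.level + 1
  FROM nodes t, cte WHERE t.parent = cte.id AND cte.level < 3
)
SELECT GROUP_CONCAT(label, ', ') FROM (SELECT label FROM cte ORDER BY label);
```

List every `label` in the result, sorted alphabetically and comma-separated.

n1, n16, n31, n37, n5

Base: id=1 (n5) at level 0.
Iteration 1: rows with parent in {1} -> n16 (id 2, level 1).
Iteration 2: rows with parent in {2} -> n1 (id 3, level 2).
Iteration 3: rows with parent in {3} -> n37 (id 4, level 3), n31 (id 5, level 3).
Iteration 4: level < 3 fails for all current rows; recursion stops.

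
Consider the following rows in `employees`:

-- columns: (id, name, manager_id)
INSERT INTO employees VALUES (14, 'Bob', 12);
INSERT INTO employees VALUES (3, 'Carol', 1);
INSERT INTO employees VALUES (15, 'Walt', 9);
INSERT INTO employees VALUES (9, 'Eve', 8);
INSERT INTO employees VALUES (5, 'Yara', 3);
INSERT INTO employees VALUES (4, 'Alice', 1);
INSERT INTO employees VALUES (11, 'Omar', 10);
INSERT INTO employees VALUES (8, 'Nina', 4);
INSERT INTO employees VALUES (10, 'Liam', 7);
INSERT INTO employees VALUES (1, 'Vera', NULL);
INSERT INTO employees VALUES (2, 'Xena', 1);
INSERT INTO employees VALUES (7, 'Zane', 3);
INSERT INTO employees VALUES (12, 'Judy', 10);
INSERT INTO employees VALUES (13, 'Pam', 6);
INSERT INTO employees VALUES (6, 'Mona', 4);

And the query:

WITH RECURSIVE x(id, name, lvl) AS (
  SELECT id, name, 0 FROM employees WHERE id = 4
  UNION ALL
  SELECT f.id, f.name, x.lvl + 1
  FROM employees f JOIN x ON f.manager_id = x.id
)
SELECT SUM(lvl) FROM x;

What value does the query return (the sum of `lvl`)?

9

Base: id=4 (Alice) at lvl 0.
Iteration 1: rows with manager_id in {4} -> Mona (id 6, lvl 1), Nina (id 8, lvl 1).
Iteration 2: rows with manager_id in {6,8} -> Eve (id 9, lvl 2), Pam (id 13, lvl 2).
Iteration 3: rows with manager_id in {9,13} -> Walt (id 15, lvl 3).
Iteration 4: no rows with manager_id in {15}; recursion stops.
SUM(lvl) = 0 + 1 + 1 + 2 + 2 + 3 = 9.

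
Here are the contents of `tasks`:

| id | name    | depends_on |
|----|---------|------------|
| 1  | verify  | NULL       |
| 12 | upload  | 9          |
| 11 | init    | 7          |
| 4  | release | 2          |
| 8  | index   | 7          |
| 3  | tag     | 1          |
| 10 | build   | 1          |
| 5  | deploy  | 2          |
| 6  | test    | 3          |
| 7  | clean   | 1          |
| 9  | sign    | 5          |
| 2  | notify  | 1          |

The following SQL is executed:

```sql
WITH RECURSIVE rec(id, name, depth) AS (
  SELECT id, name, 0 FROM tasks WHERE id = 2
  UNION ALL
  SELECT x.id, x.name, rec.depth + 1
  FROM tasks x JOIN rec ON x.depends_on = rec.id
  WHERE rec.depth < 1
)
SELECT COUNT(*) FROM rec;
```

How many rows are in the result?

3

Base: id=2 (notify) at depth 0.
Iteration 1: rows with depends_on in {2} -> release (id 4, depth 1), deploy (id 5, depth 1).
Iteration 2: depth < 1 fails for all current rows; recursion stops.
Total rows emitted: 3.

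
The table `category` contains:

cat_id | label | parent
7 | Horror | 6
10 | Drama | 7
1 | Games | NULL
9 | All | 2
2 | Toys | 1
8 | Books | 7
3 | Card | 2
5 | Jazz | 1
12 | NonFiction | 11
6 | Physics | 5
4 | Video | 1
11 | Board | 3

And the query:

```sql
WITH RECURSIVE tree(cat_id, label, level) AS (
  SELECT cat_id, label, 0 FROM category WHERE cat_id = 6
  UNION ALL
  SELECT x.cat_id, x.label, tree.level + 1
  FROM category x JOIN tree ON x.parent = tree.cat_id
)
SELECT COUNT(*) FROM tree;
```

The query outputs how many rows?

4

Base: cat_id=6 (Physics) at level 0.
Iteration 1: rows with parent in {6} -> Horror (id 7, level 1).
Iteration 2: rows with parent in {7} -> Books (id 8, level 2), Drama (id 10, level 2).
Iteration 3: no rows with parent in {8,10}; recursion stops.
Total rows emitted: 4.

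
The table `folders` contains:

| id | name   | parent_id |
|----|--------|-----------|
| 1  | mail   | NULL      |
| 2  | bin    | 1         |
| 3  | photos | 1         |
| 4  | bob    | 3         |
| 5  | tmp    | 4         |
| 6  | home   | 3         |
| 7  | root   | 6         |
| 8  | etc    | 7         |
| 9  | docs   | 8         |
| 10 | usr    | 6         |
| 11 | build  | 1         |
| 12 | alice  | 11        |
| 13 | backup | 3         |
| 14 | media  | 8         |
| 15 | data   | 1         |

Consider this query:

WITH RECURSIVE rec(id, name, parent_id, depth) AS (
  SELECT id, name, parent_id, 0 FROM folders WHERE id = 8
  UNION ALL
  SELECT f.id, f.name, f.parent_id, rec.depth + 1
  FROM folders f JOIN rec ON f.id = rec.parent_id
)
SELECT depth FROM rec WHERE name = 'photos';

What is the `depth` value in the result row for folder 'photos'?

3

Base: id=8 (etc), parent_id=7, depth 0.
Iteration 1: join on id=7 -> root (id 7, parent_id=6, depth 1).
Iteration 2: join on id=6 -> home (id 6, parent_id=3, depth 2).
Iteration 3: join on id=3 -> photos (id 3, parent_id=1, depth 3).
Iteration 4: join on id=1 -> mail (id 1, parent_id=NULL, depth 4).
Iteration 5: parent_id is NULL; no match; recursion stops.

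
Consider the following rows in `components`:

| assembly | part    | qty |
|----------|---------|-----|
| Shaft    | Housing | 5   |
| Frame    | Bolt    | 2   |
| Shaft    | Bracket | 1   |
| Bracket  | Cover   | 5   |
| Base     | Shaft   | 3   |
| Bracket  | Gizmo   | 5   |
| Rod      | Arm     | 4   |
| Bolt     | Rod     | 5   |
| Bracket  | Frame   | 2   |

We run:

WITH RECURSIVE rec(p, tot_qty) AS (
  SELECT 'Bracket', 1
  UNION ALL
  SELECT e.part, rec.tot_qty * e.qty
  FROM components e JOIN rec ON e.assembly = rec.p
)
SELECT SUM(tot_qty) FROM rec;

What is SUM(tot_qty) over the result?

117

Base: (Bracket, tot_qty=1).
Iteration 1: components of {Bracket} -> Cover = 1*5 = 5, Frame = 1*2 = 2, Gizmo = 1*5 = 5.
Iteration 2: components of {Cover,Frame,Gizmo} -> Bolt = 2*2 = 4.
Iteration 3: components of {Bolt} -> Rod = 4*5 = 20.
Iteration 4: components of {Rod} -> Arm = 20*4 = 80.
Iteration 5: no further components; recursion stops.
SUM(tot_qty) = 1 + 5 + 2 + 5 + 4 + 20 + 80 = 117.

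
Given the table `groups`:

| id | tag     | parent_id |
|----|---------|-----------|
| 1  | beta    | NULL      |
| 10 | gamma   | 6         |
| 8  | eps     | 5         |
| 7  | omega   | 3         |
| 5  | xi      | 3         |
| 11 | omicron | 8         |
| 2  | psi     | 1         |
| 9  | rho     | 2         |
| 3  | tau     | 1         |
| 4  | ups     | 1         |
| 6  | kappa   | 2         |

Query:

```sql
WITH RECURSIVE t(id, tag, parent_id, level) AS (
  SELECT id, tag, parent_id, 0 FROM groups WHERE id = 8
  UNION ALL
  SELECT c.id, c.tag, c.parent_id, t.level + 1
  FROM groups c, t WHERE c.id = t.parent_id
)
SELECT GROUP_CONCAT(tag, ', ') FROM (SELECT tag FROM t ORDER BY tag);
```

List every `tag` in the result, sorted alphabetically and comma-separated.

Base: id=8 (eps), parent_id=5, level 0.
Iteration 1: join on id=5 -> xi (id 5, parent_id=3, level 1).
Iteration 2: join on id=3 -> tau (id 3, parent_id=1, level 2).
Iteration 3: join on id=1 -> beta (id 1, parent_id=NULL, level 3).
Iteration 4: parent_id is NULL; no match; recursion stops.

beta, eps, tau, xi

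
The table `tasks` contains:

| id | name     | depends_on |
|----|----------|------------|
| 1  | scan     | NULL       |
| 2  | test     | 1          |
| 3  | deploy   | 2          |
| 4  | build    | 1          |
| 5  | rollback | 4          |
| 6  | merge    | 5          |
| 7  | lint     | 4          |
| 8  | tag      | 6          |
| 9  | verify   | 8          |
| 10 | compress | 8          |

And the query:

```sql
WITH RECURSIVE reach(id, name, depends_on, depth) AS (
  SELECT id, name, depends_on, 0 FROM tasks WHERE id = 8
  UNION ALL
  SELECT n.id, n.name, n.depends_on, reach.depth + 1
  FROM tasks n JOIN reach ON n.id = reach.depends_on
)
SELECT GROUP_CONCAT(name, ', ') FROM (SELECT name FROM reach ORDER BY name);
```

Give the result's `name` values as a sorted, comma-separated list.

Base: id=8 (tag), depends_on=6, depth 0.
Iteration 1: join on id=6 -> merge (id 6, depends_on=5, depth 1).
Iteration 2: join on id=5 -> rollback (id 5, depends_on=4, depth 2).
Iteration 3: join on id=4 -> build (id 4, depends_on=1, depth 3).
Iteration 4: join on id=1 -> scan (id 1, depends_on=NULL, depth 4).
Iteration 5: depends_on is NULL; no match; recursion stops.

build, merge, rollback, scan, tag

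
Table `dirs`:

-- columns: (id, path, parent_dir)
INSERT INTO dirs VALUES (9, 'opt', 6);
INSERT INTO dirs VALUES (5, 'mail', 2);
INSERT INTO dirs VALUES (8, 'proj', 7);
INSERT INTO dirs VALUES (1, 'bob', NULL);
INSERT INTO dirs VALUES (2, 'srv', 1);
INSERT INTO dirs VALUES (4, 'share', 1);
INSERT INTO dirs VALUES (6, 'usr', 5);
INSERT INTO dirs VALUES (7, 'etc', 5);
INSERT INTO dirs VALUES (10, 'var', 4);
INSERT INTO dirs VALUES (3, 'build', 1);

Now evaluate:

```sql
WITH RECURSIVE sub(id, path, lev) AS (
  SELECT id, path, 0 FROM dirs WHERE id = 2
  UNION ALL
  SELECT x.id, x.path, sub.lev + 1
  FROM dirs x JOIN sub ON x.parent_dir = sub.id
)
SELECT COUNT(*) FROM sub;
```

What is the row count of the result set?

6

Base: id=2 (srv) at lev 0.
Iteration 1: rows with parent_dir in {2} -> mail (id 5, lev 1).
Iteration 2: rows with parent_dir in {5} -> usr (id 6, lev 2), etc (id 7, lev 2).
Iteration 3: rows with parent_dir in {6,7} -> proj (id 8, lev 3), opt (id 9, lev 3).
Iteration 4: no rows with parent_dir in {8,9}; recursion stops.
Total rows emitted: 6.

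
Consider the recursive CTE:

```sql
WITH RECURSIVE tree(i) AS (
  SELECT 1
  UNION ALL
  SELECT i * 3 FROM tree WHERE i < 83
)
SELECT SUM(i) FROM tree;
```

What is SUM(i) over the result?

364

Base: i=1.
Iteration 1: 1 < 83 holds -> i = 1 * 3 = 3.
Iteration 2: 3 < 83 holds -> i = 3 * 3 = 9.
Iteration 3: 9 < 83 holds -> i = 9 * 3 = 27.
Iteration 4: 27 < 83 holds -> i = 27 * 3 = 81.
Iteration 5: 81 < 83 holds -> i = 81 * 3 = 243.
Iteration 6: 243 < 83 fails; recursion stops.
SUM(i) = 1 + 3 + 9 + 27 + 81 + 243 = 364.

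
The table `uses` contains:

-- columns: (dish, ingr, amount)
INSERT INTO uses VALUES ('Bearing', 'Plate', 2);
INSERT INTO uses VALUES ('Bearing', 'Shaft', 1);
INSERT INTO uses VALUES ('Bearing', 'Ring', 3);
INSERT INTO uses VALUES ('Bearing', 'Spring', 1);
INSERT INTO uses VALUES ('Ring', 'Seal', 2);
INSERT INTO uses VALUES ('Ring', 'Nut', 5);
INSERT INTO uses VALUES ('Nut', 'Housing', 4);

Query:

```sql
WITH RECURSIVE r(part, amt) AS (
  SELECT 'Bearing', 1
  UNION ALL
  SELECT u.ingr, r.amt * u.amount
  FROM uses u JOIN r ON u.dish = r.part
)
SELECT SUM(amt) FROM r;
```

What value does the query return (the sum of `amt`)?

Base: (Bearing, amt=1).
Iteration 1: components of {Bearing} -> Plate = 1*2 = 2, Ring = 1*3 = 3, Shaft = 1*1 = 1, Spring = 1*1 = 1.
Iteration 2: components of {Plate,Ring,Shaft,Spring} -> Nut = 3*5 = 15, Seal = 3*2 = 6.
Iteration 3: components of {Nut,Seal} -> Housing = 15*4 = 60.
Iteration 4: no further components; recursion stops.
SUM(amt) = 1 + 2 + 1 + 3 + 1 + 6 + 15 + 60 = 89.

89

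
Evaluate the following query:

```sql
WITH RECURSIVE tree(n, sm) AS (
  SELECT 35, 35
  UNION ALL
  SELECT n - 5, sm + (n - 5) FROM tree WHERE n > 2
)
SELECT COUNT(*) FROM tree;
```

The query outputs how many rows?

Base: n=35, sm=35.
Iteration 1: 35 > 2 holds -> n = 35 - 5 = 30, sm = 35 + 30 = 65.
Iteration 2: 30 > 2 holds -> n = 30 - 5 = 25, sm = 65 + 25 = 90.
Iteration 3: 25 > 2 holds -> n = 25 - 5 = 20, sm = 90 + 20 = 110.
Iteration 4: 20 > 2 holds -> n = 20 - 5 = 15, sm = 110 + 15 = 125.
Iteration 5: 15 > 2 holds -> n = 15 - 5 = 10, sm = 125 + 10 = 135.
Iteration 6: 10 > 2 holds -> n = 10 - 5 = 5, sm = 135 + 5 = 140.
Iteration 7: 5 > 2 holds -> n = 5 - 5 = 0, sm = 140 + 0 = 140.
Iteration 8: 0 > 2 fails; recursion stops.
Total rows emitted: 8.

8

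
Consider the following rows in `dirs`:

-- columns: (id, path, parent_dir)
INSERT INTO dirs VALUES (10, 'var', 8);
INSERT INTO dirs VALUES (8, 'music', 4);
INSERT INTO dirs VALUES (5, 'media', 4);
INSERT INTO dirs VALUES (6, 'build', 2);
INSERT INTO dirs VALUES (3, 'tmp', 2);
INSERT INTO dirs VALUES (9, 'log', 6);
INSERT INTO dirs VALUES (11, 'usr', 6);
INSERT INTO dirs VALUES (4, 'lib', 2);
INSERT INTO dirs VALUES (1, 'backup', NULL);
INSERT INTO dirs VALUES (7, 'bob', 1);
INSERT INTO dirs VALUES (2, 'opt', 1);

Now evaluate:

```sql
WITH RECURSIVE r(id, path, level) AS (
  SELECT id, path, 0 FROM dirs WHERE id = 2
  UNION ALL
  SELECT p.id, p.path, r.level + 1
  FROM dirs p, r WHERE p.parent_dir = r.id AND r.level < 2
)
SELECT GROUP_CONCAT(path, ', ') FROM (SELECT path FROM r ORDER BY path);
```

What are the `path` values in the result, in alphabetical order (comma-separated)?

build, lib, log, media, music, opt, tmp, usr

Base: id=2 (opt) at level 0.
Iteration 1: rows with parent_dir in {2} -> tmp (id 3, level 1), lib (id 4, level 1), build (id 6, level 1).
Iteration 2: rows with parent_dir in {3,4,6} -> media (id 5, level 2), music (id 8, level 2), log (id 9, level 2), usr (id 11, level 2).
Iteration 3: level < 2 fails for all current rows; recursion stops.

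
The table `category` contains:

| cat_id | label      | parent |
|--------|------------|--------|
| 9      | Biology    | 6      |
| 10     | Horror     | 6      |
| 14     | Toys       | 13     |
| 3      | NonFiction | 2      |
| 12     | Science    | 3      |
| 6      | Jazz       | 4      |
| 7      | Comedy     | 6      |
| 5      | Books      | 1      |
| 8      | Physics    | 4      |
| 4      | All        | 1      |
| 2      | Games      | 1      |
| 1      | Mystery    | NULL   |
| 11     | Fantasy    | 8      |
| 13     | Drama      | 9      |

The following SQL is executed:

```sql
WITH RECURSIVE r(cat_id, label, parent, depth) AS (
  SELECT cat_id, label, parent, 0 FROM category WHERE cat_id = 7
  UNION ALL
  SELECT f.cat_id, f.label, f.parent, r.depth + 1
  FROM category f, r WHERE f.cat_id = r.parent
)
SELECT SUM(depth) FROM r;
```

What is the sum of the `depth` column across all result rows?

Base: cat_id=7 (Comedy), parent=6, depth 0.
Iteration 1: join on cat_id=6 -> Jazz (id 6, parent=4, depth 1).
Iteration 2: join on cat_id=4 -> All (id 4, parent=1, depth 2).
Iteration 3: join on cat_id=1 -> Mystery (id 1, parent=NULL, depth 3).
Iteration 4: parent is NULL; no match; recursion stops.
SUM(depth) = 0 + 1 + 2 + 3 = 6.

6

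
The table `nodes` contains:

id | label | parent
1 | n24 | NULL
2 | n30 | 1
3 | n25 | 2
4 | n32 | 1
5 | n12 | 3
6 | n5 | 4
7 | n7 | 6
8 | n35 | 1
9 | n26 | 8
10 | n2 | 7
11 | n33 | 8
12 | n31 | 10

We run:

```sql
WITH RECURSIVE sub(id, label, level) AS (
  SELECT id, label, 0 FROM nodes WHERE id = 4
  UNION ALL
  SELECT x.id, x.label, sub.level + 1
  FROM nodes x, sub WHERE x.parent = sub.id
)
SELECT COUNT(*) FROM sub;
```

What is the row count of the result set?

5

Base: id=4 (n32) at level 0.
Iteration 1: rows with parent in {4} -> n5 (id 6, level 1).
Iteration 2: rows with parent in {6} -> n7 (id 7, level 2).
Iteration 3: rows with parent in {7} -> n2 (id 10, level 3).
Iteration 4: rows with parent in {10} -> n31 (id 12, level 4).
Iteration 5: no rows with parent in {12}; recursion stops.
Total rows emitted: 5.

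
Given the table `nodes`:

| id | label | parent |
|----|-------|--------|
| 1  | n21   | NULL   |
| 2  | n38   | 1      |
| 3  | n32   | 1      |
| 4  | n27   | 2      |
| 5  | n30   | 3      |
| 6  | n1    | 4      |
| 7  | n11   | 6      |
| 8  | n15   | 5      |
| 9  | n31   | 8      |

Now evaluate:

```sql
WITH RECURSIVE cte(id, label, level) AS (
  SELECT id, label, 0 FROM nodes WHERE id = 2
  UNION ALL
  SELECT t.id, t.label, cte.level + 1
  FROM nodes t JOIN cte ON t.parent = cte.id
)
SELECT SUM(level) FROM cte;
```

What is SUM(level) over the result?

6

Base: id=2 (n38) at level 0.
Iteration 1: rows with parent in {2} -> n27 (id 4, level 1).
Iteration 2: rows with parent in {4} -> n1 (id 6, level 2).
Iteration 3: rows with parent in {6} -> n11 (id 7, level 3).
Iteration 4: no rows with parent in {7}; recursion stops.
SUM(level) = 0 + 1 + 2 + 3 = 6.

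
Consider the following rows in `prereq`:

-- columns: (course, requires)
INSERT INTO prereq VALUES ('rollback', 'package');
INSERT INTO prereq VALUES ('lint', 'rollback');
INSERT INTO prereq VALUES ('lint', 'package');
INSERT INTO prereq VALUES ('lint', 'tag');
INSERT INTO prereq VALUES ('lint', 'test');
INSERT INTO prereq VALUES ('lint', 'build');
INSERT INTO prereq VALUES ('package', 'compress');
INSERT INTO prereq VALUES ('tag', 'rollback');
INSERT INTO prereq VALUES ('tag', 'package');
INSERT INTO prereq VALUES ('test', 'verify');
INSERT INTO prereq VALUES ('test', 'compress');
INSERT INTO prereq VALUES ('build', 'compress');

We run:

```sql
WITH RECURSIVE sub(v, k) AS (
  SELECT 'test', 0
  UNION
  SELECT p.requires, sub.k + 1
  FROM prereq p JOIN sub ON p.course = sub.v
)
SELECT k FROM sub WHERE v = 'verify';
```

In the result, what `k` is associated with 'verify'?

1

Base: (test, k=0).
Iteration 1: edges from {test} -> (compress, k=1), (verify, k=1).
Iteration 2: no outgoing edges from {compress,verify}; recursion stops.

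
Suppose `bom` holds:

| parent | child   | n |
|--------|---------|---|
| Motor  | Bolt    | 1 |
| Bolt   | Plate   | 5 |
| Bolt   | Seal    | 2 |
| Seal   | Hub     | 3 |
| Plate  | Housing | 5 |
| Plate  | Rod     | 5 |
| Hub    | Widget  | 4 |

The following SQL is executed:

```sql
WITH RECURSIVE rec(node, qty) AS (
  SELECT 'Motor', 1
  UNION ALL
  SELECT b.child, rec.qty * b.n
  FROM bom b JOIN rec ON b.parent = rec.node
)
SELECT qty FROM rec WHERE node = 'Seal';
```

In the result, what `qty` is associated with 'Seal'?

Base: (Motor, qty=1).
Iteration 1: components of {Motor} -> Bolt = 1*1 = 1.
Iteration 2: components of {Bolt} -> Plate = 1*5 = 5, Seal = 1*2 = 2.
Iteration 3: components of {Plate,Seal} -> Housing = 5*5 = 25, Hub = 2*3 = 6, Rod = 5*5 = 25.
Iteration 4: components of {Housing,Hub,Rod} -> Widget = 6*4 = 24.
Iteration 5: no further components; recursion stops.

2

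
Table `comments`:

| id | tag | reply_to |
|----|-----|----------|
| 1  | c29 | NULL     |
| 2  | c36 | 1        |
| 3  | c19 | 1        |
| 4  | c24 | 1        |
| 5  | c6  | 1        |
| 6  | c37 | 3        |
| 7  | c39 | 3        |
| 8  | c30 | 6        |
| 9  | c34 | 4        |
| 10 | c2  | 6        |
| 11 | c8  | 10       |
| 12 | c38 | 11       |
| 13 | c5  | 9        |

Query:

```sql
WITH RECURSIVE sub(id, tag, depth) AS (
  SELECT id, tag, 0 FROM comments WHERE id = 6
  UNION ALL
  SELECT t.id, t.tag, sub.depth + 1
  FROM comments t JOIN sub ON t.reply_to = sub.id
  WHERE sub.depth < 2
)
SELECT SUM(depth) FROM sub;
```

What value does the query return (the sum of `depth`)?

Base: id=6 (c37) at depth 0.
Iteration 1: rows with reply_to in {6} -> c30 (id 8, depth 1), c2 (id 10, depth 1).
Iteration 2: rows with reply_to in {8,10} -> c8 (id 11, depth 2).
Iteration 3: depth < 2 fails for all current rows; recursion stops.
SUM(depth) = 0 + 1 + 1 + 2 = 4.

4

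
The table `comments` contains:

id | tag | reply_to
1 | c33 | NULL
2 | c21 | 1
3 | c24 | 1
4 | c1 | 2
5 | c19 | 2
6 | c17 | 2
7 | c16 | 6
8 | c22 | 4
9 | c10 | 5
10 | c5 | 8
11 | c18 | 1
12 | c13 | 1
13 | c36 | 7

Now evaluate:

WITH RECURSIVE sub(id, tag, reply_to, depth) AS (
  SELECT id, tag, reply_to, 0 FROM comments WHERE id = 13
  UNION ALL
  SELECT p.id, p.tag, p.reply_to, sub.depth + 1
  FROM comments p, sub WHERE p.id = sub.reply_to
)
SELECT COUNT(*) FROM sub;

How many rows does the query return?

Base: id=13 (c36), reply_to=7, depth 0.
Iteration 1: join on id=7 -> c16 (id 7, reply_to=6, depth 1).
Iteration 2: join on id=6 -> c17 (id 6, reply_to=2, depth 2).
Iteration 3: join on id=2 -> c21 (id 2, reply_to=1, depth 3).
Iteration 4: join on id=1 -> c33 (id 1, reply_to=NULL, depth 4).
Iteration 5: reply_to is NULL; no match; recursion stops.
Total rows emitted: 5.

5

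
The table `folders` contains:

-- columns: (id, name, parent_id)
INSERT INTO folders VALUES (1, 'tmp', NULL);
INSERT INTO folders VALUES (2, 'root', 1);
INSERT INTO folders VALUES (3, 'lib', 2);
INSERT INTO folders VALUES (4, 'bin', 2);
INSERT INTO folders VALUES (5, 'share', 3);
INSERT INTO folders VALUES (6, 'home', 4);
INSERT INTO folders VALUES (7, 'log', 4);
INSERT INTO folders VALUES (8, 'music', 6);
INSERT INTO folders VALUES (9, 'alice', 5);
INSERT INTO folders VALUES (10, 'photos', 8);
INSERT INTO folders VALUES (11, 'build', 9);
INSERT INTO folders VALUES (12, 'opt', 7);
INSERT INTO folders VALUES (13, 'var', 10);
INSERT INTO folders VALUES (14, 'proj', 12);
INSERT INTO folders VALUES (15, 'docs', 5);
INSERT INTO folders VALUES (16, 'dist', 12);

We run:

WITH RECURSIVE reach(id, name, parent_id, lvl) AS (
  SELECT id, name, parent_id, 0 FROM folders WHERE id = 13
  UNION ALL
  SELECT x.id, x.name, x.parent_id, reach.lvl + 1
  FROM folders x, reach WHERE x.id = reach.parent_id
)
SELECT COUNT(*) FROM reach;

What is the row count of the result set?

Base: id=13 (var), parent_id=10, lvl 0.
Iteration 1: join on id=10 -> photos (id 10, parent_id=8, lvl 1).
Iteration 2: join on id=8 -> music (id 8, parent_id=6, lvl 2).
Iteration 3: join on id=6 -> home (id 6, parent_id=4, lvl 3).
Iteration 4: join on id=4 -> bin (id 4, parent_id=2, lvl 4).
Iteration 5: join on id=2 -> root (id 2, parent_id=1, lvl 5).
Iteration 6: join on id=1 -> tmp (id 1, parent_id=NULL, lvl 6).
Iteration 7: parent_id is NULL; no match; recursion stops.
Total rows emitted: 7.

7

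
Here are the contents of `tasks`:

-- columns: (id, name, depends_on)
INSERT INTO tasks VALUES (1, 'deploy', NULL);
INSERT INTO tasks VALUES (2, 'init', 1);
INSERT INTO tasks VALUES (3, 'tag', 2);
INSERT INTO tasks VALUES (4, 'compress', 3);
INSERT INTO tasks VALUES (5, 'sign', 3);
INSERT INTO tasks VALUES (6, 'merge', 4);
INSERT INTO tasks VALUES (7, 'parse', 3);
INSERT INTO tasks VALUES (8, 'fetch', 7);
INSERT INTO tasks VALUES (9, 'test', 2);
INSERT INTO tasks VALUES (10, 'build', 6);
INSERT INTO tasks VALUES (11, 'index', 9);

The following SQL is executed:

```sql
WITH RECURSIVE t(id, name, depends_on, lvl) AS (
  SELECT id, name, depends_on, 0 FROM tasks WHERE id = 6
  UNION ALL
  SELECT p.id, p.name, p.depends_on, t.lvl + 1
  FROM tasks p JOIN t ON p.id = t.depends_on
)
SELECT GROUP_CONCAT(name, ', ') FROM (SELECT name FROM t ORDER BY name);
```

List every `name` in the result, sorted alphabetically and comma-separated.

compress, deploy, init, merge, tag

Base: id=6 (merge), depends_on=4, lvl 0.
Iteration 1: join on id=4 -> compress (id 4, depends_on=3, lvl 1).
Iteration 2: join on id=3 -> tag (id 3, depends_on=2, lvl 2).
Iteration 3: join on id=2 -> init (id 2, depends_on=1, lvl 3).
Iteration 4: join on id=1 -> deploy (id 1, depends_on=NULL, lvl 4).
Iteration 5: depends_on is NULL; no match; recursion stops.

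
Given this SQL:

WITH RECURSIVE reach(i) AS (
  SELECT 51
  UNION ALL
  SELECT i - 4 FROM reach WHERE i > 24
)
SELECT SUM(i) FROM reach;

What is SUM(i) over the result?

296

Base: i=51.
Iteration 1: 51 > 24 holds -> i = 51 - 4 = 47.
Iteration 2: 47 > 24 holds -> i = 47 - 4 = 43.
Iteration 3: 43 > 24 holds -> i = 43 - 4 = 39.
Iteration 4: 39 > 24 holds -> i = 39 - 4 = 35.
Iteration 5: 35 > 24 holds -> i = 35 - 4 = 31.
Iteration 6: 31 > 24 holds -> i = 31 - 4 = 27.
Iteration 7: 27 > 24 holds -> i = 27 - 4 = 23.
Iteration 8: 23 > 24 fails; recursion stops.
SUM(i) = 51 + 47 + 43 + 39 + 35 + 31 + 27 + 23 = 296.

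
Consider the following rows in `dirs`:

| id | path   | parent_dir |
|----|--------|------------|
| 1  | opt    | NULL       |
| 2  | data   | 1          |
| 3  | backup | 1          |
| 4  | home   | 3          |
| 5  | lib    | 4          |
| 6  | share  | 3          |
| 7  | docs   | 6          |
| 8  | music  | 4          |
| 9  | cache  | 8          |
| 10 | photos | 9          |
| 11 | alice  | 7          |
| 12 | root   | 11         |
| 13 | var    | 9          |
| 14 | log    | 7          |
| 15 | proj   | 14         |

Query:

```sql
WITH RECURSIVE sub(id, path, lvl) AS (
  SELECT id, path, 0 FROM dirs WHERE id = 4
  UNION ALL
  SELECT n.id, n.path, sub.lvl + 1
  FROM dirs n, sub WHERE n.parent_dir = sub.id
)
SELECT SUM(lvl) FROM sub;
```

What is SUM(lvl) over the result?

Base: id=4 (home) at lvl 0.
Iteration 1: rows with parent_dir in {4} -> lib (id 5, lvl 1), music (id 8, lvl 1).
Iteration 2: rows with parent_dir in {5,8} -> cache (id 9, lvl 2).
Iteration 3: rows with parent_dir in {9} -> photos (id 10, lvl 3), var (id 13, lvl 3).
Iteration 4: no rows with parent_dir in {10,13}; recursion stops.
SUM(lvl) = 0 + 1 + 1 + 2 + 3 + 3 = 10.

10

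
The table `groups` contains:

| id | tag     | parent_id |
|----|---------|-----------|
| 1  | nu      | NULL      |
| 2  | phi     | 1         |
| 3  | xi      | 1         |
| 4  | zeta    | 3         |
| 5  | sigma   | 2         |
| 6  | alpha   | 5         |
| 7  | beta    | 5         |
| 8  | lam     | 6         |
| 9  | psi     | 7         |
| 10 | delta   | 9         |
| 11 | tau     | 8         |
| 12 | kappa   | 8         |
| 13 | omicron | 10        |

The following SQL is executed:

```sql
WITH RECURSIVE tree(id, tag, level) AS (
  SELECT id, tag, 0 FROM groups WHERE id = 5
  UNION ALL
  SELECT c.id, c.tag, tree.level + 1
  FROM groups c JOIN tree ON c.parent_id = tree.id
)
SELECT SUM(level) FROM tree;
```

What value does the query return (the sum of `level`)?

19

Base: id=5 (sigma) at level 0.
Iteration 1: rows with parent_id in {5} -> alpha (id 6, level 1), beta (id 7, level 1).
Iteration 2: rows with parent_id in {6,7} -> lam (id 8, level 2), psi (id 9, level 2).
Iteration 3: rows with parent_id in {8,9} -> delta (id 10, level 3), tau (id 11, level 3), kappa (id 12, level 3).
Iteration 4: rows with parent_id in {10,11,12} -> omicron (id 13, level 4).
Iteration 5: no rows with parent_id in {13}; recursion stops.
SUM(level) = 0 + 1 + 1 + 2 + 2 + 3 + 3 + 3 + 4 = 19.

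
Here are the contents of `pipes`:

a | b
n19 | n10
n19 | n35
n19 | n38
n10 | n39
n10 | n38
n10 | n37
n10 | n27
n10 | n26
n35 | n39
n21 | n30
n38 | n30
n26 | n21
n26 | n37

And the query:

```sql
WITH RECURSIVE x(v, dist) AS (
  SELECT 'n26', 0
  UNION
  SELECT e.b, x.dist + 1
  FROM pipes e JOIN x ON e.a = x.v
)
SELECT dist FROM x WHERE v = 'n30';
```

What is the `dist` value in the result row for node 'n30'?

Base: (n26, dist=0).
Iteration 1: edges from {n26} -> (n21, dist=1), (n37, dist=1).
Iteration 2: edges from {n21,n37} -> (n30, dist=2).
Iteration 3: no outgoing edges from {n30}; recursion stops.

2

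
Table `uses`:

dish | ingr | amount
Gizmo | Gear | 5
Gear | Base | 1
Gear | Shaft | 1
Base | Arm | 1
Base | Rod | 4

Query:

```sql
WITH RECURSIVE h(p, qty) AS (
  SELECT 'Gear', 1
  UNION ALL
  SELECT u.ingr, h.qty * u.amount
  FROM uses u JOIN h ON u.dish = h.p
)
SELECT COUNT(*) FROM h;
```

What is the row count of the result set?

Base: (Gear, qty=1).
Iteration 1: components of {Gear} -> Base = 1*1 = 1, Shaft = 1*1 = 1.
Iteration 2: components of {Base,Shaft} -> Arm = 1*1 = 1, Rod = 1*4 = 4.
Iteration 3: no further components; recursion stops.
Total rows emitted: 5.

5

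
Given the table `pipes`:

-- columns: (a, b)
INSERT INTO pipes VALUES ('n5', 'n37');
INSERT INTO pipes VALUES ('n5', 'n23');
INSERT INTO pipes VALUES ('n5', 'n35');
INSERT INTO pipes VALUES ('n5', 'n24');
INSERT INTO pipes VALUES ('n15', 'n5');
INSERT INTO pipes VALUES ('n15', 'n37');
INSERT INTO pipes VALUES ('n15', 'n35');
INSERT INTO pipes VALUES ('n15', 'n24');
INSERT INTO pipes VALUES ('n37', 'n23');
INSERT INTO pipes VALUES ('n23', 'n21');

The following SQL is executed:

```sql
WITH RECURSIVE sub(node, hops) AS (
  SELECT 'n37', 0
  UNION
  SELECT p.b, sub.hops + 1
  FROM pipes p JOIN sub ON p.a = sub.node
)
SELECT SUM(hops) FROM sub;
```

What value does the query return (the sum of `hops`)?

Base: (n37, hops=0).
Iteration 1: edges from {n37} -> (n23, hops=1).
Iteration 2: edges from {n23} -> (n21, hops=2).
Iteration 3: no outgoing edges from {n21}; recursion stops.
SUM(hops) = 0 + 1 + 2 = 3.

3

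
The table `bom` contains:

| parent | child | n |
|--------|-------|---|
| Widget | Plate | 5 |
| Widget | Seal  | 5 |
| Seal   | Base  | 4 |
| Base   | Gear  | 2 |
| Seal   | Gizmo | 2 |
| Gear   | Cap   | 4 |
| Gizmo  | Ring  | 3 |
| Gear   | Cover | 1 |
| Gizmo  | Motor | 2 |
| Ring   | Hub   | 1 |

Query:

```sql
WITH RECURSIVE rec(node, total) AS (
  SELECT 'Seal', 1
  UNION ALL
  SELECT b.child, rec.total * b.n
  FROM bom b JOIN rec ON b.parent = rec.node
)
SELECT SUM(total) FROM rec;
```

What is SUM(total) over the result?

71

Base: (Seal, total=1).
Iteration 1: components of {Seal} -> Base = 1*4 = 4, Gizmo = 1*2 = 2.
Iteration 2: components of {Base,Gizmo} -> Gear = 4*2 = 8, Motor = 2*2 = 4, Ring = 2*3 = 6.
Iteration 3: components of {Gear,Motor,Ring} -> Cap = 8*4 = 32, Cover = 8*1 = 8, Hub = 6*1 = 6.
Iteration 4: no further components; recursion stops.
SUM(total) = 1 + 4 + 2 + 8 + 6 + 4 + 32 + 8 + 6 = 71.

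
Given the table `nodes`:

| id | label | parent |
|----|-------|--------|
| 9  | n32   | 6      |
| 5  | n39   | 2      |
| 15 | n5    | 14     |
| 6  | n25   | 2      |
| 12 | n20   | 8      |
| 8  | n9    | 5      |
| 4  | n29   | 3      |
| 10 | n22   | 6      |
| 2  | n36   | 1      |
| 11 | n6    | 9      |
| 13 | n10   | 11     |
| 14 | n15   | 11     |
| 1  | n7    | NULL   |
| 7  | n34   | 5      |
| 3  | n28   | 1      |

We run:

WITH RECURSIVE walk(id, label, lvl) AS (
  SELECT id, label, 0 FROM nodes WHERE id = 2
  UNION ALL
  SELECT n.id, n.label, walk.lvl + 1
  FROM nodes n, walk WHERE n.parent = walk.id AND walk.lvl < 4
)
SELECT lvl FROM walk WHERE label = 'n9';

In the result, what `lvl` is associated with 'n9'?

Base: id=2 (n36) at lvl 0.
Iteration 1: rows with parent in {2} -> n39 (id 5, lvl 1), n25 (id 6, lvl 1).
Iteration 2: rows with parent in {5,6} -> n34 (id 7, lvl 2), n9 (id 8, lvl 2), n32 (id 9, lvl 2), n22 (id 10, lvl 2).
Iteration 3: rows with parent in {7,8,9,10} -> n6 (id 11, lvl 3), n20 (id 12, lvl 3).
Iteration 4: rows with parent in {11,12} -> n10 (id 13, lvl 4), n15 (id 14, lvl 4).
Iteration 5: lvl < 4 fails for all current rows; recursion stops.

2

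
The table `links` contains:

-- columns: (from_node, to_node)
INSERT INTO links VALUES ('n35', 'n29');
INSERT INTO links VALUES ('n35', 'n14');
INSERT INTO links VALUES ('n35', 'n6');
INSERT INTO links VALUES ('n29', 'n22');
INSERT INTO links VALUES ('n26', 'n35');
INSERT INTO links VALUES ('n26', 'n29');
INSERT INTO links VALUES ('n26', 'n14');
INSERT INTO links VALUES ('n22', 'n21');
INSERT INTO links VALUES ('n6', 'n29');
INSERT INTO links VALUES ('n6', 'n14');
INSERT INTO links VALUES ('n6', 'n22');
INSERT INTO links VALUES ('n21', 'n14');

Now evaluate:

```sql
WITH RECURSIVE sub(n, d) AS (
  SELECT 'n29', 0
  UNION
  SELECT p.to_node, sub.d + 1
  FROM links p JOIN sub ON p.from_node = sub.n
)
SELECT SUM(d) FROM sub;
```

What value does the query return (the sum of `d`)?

Base: (n29, d=0).
Iteration 1: edges from {n29} -> (n22, d=1).
Iteration 2: edges from {n22} -> (n21, d=2).
Iteration 3: edges from {n21} -> (n14, d=3).
Iteration 4: no outgoing edges from {n14}; recursion stops.
SUM(d) = 0 + 1 + 2 + 3 = 6.

6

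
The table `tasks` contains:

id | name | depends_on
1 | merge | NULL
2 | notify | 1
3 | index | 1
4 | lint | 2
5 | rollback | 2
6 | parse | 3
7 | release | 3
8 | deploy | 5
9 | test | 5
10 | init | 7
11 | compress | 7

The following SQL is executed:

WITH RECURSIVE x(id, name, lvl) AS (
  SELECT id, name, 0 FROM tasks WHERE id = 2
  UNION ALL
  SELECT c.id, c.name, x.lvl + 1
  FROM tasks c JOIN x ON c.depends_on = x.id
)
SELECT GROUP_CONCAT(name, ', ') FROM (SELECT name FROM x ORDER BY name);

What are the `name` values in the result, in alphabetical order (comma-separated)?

deploy, lint, notify, rollback, test

Base: id=2 (notify) at lvl 0.
Iteration 1: rows with depends_on in {2} -> lint (id 4, lvl 1), rollback (id 5, lvl 1).
Iteration 2: rows with depends_on in {4,5} -> deploy (id 8, lvl 2), test (id 9, lvl 2).
Iteration 3: no rows with depends_on in {8,9}; recursion stops.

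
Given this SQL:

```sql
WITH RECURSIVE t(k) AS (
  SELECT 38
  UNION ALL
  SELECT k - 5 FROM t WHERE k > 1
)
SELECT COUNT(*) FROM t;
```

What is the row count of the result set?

Base: k=38.
Iteration 1: 38 > 1 holds -> k = 38 - 5 = 33.
Iteration 2: 33 > 1 holds -> k = 33 - 5 = 28.
Iteration 3: 28 > 1 holds -> k = 28 - 5 = 23.
Iteration 4: 23 > 1 holds -> k = 23 - 5 = 18.
Iteration 5: 18 > 1 holds -> k = 18 - 5 = 13.
Iteration 6: 13 > 1 holds -> k = 13 - 5 = 8.
Iteration 7: 8 > 1 holds -> k = 8 - 5 = 3.
Iteration 8: 3 > 1 holds -> k = 3 - 5 = -2.
Iteration 9: -2 > 1 fails; recursion stops.
Total rows emitted: 9.

9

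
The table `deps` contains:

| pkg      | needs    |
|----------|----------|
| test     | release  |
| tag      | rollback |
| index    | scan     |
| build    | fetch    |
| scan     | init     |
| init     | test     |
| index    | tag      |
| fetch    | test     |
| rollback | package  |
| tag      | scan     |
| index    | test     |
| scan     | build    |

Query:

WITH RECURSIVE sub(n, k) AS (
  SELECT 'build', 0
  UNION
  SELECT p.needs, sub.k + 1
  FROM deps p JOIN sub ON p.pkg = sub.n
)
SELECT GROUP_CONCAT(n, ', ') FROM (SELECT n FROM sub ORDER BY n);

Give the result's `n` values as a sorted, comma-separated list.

build, fetch, release, test

Base: (build, k=0).
Iteration 1: edges from {build} -> (fetch, k=1).
Iteration 2: edges from {fetch} -> (test, k=2).
Iteration 3: edges from {test} -> (release, k=3).
Iteration 4: no outgoing edges from {release}; recursion stops.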